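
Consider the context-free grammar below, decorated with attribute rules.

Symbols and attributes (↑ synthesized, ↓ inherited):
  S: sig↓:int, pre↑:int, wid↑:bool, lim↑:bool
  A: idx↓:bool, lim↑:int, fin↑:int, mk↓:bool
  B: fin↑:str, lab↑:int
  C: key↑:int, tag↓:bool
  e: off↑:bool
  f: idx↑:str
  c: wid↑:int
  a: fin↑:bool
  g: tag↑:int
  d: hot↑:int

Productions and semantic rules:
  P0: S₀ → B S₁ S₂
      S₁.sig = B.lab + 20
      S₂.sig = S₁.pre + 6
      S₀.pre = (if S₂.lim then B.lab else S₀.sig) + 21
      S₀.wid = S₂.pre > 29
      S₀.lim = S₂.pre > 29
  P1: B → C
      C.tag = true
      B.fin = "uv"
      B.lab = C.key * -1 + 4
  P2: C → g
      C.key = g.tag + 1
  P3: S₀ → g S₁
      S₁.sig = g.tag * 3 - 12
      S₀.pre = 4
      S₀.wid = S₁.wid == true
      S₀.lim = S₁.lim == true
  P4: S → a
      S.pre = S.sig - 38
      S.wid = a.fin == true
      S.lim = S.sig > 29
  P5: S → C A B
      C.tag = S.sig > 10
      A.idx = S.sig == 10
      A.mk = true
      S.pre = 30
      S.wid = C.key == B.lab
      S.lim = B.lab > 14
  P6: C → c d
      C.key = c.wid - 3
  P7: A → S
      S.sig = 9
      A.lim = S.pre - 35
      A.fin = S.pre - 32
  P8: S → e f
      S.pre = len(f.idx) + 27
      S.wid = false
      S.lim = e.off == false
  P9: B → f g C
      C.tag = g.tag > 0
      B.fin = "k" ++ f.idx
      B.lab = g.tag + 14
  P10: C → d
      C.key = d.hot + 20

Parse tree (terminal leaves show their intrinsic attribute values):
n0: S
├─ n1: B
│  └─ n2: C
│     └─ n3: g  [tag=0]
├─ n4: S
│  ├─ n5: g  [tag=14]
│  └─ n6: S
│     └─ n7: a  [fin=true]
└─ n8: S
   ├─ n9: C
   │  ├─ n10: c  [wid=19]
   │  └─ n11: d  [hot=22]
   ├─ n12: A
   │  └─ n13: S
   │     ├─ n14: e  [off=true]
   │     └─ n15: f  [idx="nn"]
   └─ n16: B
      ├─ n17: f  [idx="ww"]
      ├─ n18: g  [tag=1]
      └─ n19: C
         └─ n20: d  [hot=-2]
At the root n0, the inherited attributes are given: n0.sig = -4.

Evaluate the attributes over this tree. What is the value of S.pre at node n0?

24

1. n0.sig = -4  [given at root]
2. n2.tag = true  [true]
3. n3.tag = 0  [terminal]
4. n2.key = 1  [g.tag + 1]
5. n1.fin = "uv"  ["uv"]
6. n1.lab = 3  [C.key * -1 + 4]
7. n4.sig = 23  [B.lab + 20]
8. n5.tag = 14  [terminal]
9. n6.sig = 30  [g.tag * 3 - 12]
10. n7.fin = true  [terminal]
11. n6.pre = -8  [S.sig - 38]
12. n6.wid = true  [a.fin == true]
13. n6.lim = true  [S.sig > 29]
14. n4.pre = 4  [4]
15. n4.wid = true  [S₁.wid == true]
16. n4.lim = true  [S₁.lim == true]
17. n8.sig = 10  [S₁.pre + 6]
18. n9.tag = false  [S.sig > 10]
19. n10.wid = 19  [terminal]
20. n11.hot = 22  [terminal]
21. n9.key = 16  [c.wid - 3]
22. n12.idx = true  [S.sig == 10]
23. n12.mk = true  [true]
24. n13.sig = 9  [9]
25. n14.off = true  [terminal]
26. n15.idx = "nn"  [terminal]
27. n13.pre = 29  [len(f.idx) + 27]
28. n13.wid = false  [false]
29. n13.lim = false  [e.off == false]
30. n12.lim = -6  [S.pre - 35]
31. n12.fin = -3  [S.pre - 32]
32. n17.idx = "ww"  [terminal]
33. n18.tag = 1  [terminal]
34. n19.tag = true  [g.tag > 0]
35. n20.hot = -2  [terminal]
36. n19.key = 18  [d.hot + 20]
37. n16.fin = "kww"  ["k" ++ f.idx]
38. n16.lab = 15  [g.tag + 14]
39. n8.pre = 30  [30]
40. n8.wid = false  [C.key == B.lab]
41. n8.lim = true  [B.lab > 14]
42. n0.pre = 24  [(if S₂.lim then B.lab else S₀.sig) + 21]
43. n0.wid = true  [S₂.pre > 29]
44. n0.lim = true  [S₂.pre > 29]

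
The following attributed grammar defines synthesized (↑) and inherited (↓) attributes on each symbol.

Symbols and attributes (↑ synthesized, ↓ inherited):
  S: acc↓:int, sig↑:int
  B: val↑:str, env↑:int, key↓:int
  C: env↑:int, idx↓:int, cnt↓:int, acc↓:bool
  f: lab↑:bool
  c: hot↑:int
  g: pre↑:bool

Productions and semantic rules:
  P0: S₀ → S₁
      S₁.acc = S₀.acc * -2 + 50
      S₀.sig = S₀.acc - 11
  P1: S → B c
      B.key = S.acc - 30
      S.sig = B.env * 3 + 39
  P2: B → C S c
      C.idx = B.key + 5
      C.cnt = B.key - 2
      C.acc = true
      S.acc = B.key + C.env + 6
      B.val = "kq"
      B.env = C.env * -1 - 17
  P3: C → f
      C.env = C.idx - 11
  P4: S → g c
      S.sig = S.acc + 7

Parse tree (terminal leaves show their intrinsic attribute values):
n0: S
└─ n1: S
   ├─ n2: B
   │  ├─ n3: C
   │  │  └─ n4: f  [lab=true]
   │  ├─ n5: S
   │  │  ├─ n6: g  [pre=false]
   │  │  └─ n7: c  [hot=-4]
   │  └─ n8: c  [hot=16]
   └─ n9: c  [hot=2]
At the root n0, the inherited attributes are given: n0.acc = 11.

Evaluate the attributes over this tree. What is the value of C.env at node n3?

-8

1. n0.acc = 11  [given at root]
2. n1.acc = 28  [S₀.acc * -2 + 50]
3. n2.key = -2  [S.acc - 30]
4. n3.idx = 3  [B.key + 5]
5. n3.cnt = -4  [B.key - 2]
6. n3.acc = true  [true]
7. n4.lab = true  [terminal]
8. n3.env = -8  [C.idx - 11]
9. n5.acc = -4  [B.key + C.env + 6]
10. n6.pre = false  [terminal]
11. n7.hot = -4  [terminal]
12. n5.sig = 3  [S.acc + 7]
13. n8.hot = 16  [terminal]
14. n2.val = "kq"  ["kq"]
15. n2.env = -9  [C.env * -1 - 17]
16. n9.hot = 2  [terminal]
17. n1.sig = 12  [B.env * 3 + 39]
18. n0.sig = 0  [S₀.acc - 11]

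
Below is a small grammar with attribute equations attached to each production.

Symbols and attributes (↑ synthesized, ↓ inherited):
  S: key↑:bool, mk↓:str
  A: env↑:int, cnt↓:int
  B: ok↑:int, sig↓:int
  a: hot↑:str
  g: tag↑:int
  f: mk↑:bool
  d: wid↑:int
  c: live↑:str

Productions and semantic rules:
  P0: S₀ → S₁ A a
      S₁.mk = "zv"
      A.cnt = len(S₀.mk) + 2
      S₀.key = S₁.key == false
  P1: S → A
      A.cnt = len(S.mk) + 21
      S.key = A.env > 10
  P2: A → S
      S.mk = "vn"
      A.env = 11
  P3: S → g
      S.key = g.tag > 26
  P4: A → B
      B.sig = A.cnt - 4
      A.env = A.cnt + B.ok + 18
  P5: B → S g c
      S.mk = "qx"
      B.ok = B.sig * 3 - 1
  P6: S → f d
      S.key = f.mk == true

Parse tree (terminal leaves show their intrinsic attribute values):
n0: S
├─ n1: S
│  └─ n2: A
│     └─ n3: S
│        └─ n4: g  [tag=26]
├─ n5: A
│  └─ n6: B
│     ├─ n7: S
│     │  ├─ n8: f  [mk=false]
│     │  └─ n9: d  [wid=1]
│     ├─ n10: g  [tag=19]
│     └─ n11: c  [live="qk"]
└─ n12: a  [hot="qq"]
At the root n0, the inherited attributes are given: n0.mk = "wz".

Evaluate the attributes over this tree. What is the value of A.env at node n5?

1. n0.mk = "wz"  [given at root]
2. n1.mk = "zv"  ["zv"]
3. n2.cnt = 23  [len(S.mk) + 21]
4. n3.mk = "vn"  ["vn"]
5. n4.tag = 26  [terminal]
6. n3.key = false  [g.tag > 26]
7. n2.env = 11  [11]
8. n1.key = true  [A.env > 10]
9. n5.cnt = 4  [len(S₀.mk) + 2]
10. n6.sig = 0  [A.cnt - 4]
11. n7.mk = "qx"  ["qx"]
12. n8.mk = false  [terminal]
13. n9.wid = 1  [terminal]
14. n7.key = false  [f.mk == true]
15. n10.tag = 19  [terminal]
16. n11.live = "qk"  [terminal]
17. n6.ok = -1  [B.sig * 3 - 1]
18. n5.env = 21  [A.cnt + B.ok + 18]
19. n12.hot = "qq"  [terminal]
20. n0.key = false  [S₁.key == false]

21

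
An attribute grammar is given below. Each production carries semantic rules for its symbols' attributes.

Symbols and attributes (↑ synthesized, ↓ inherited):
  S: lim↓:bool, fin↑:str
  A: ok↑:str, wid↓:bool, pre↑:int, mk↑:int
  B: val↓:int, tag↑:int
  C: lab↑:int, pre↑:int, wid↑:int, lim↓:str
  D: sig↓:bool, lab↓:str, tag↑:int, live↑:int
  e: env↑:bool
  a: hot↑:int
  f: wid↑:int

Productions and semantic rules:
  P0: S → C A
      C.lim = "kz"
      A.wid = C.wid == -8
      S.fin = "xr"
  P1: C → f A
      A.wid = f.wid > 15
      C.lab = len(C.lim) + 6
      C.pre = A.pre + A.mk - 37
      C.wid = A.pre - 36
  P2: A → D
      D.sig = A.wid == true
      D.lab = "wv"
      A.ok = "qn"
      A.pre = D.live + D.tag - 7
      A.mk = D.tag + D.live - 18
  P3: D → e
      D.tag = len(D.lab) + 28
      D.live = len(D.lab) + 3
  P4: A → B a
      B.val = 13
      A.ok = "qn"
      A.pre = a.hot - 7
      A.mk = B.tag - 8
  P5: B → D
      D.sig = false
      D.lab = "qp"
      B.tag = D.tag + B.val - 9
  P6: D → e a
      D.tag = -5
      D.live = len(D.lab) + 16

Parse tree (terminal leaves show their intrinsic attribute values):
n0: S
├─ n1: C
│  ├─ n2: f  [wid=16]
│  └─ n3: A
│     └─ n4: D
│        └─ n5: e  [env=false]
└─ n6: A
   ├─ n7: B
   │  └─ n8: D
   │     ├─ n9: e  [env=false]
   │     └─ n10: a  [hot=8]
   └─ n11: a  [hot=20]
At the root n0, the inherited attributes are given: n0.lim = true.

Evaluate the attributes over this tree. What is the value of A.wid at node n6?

1. n0.lim = true  [given at root]
2. n1.lim = "kz"  ["kz"]
3. n2.wid = 16  [terminal]
4. n3.wid = true  [f.wid > 15]
5. n4.sig = true  [A.wid == true]
6. n4.lab = "wv"  ["wv"]
7. n5.env = false  [terminal]
8. n4.tag = 30  [len(D.lab) + 28]
9. n4.live = 5  [len(D.lab) + 3]
10. n3.ok = "qn"  ["qn"]
11. n3.pre = 28  [D.live + D.tag - 7]
12. n3.mk = 17  [D.tag + D.live - 18]
13. n1.lab = 8  [len(C.lim) + 6]
14. n1.pre = 8  [A.pre + A.mk - 37]
15. n1.wid = -8  [A.pre - 36]
16. n6.wid = true  [C.wid == -8]
17. n7.val = 13  [13]
18. n8.sig = false  [false]
19. n8.lab = "qp"  ["qp"]
20. n9.env = false  [terminal]
21. n10.hot = 8  [terminal]
22. n8.tag = -5  [-5]
23. n8.live = 18  [len(D.lab) + 16]
24. n7.tag = -1  [D.tag + B.val - 9]
25. n11.hot = 20  [terminal]
26. n6.ok = "qn"  ["qn"]
27. n6.pre = 13  [a.hot - 7]
28. n6.mk = -9  [B.tag - 8]
29. n0.fin = "xr"  ["xr"]

true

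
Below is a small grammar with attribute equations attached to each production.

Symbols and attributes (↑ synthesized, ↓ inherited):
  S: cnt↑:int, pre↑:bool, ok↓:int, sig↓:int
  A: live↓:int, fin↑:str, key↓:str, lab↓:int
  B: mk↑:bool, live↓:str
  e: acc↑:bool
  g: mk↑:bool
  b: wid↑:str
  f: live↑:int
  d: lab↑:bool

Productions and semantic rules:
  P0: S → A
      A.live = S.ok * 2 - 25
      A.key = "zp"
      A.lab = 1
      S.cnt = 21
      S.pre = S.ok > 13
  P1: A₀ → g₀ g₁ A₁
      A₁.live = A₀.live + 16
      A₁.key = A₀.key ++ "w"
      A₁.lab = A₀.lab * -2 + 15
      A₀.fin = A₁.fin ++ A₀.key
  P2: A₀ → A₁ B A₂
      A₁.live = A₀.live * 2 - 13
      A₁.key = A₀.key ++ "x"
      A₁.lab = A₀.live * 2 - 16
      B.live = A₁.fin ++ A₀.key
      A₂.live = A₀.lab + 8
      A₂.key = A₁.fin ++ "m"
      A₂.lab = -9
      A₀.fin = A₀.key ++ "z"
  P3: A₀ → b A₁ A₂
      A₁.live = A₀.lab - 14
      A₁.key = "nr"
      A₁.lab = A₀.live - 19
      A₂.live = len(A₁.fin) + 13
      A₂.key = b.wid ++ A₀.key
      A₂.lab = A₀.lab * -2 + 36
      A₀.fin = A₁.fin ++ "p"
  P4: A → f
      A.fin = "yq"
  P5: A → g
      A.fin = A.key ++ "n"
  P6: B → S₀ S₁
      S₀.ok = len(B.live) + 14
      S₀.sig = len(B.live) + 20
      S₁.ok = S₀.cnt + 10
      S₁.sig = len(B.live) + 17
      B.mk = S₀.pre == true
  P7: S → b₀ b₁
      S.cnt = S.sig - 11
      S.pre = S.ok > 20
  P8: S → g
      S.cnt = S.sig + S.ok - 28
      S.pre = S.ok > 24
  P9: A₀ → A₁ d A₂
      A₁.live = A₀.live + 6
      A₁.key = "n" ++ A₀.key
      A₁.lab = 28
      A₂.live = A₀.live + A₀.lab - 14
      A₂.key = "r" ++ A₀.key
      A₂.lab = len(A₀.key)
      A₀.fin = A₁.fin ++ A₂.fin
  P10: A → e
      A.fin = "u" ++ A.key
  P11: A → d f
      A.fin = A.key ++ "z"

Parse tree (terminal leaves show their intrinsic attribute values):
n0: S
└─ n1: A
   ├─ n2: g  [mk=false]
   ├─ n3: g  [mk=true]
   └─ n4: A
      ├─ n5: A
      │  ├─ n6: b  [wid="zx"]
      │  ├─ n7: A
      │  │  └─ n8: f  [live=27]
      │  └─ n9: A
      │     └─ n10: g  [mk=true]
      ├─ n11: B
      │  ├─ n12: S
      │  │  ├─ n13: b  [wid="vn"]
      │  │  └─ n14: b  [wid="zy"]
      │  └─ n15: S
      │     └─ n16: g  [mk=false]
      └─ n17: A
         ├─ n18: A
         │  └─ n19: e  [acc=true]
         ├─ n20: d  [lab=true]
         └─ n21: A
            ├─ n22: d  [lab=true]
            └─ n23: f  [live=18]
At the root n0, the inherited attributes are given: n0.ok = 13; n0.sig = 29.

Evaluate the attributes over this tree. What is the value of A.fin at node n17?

"unyqpmryqpmz"

1. n0.ok = 13  [given at root]
2. n0.sig = 29  [given at root]
3. n1.live = 1  [S.ok * 2 - 25]
4. n1.key = "zp"  ["zp"]
5. n1.lab = 1  [1]
6. n2.mk = false  [terminal]
7. n3.mk = true  [terminal]
8. n4.live = 17  [A₀.live + 16]
9. n4.key = "zpw"  [A₀.key ++ "w"]
10. n4.lab = 13  [A₀.lab * -2 + 15]
11. n5.live = 21  [A₀.live * 2 - 13]
12. n5.key = "zpwx"  [A₀.key ++ "x"]
13. n5.lab = 18  [A₀.live * 2 - 16]
14. n6.wid = "zx"  [terminal]
15. n7.live = 4  [A₀.lab - 14]
16. n7.key = "nr"  ["nr"]
17. n7.lab = 2  [A₀.live - 19]
18. n8.live = 27  [terminal]
19. n7.fin = "yq"  ["yq"]
20. n9.live = 15  [len(A₁.fin) + 13]
21. n9.key = "zxzpwx"  [b.wid ++ A₀.key]
22. n9.lab = 0  [A₀.lab * -2 + 36]
23. n10.mk = true  [terminal]
24. n9.fin = "zxzpwxn"  [A.key ++ "n"]
25. n5.fin = "yqp"  [A₁.fin ++ "p"]
26. n11.live = "yqpzpw"  [A₁.fin ++ A₀.key]
27. n12.ok = 20  [len(B.live) + 14]
28. n12.sig = 26  [len(B.live) + 20]
29. n13.wid = "vn"  [terminal]
30. n14.wid = "zy"  [terminal]
31. n12.cnt = 15  [S.sig - 11]
32. n12.pre = false  [S.ok > 20]
33. n15.ok = 25  [S₀.cnt + 10]
34. n15.sig = 23  [len(B.live) + 17]
35. n16.mk = false  [terminal]
36. n15.cnt = 20  [S.sig + S.ok - 28]
37. n15.pre = true  [S.ok > 24]
38. n11.mk = false  [S₀.pre == true]
39. n17.live = 21  [A₀.lab + 8]
40. n17.key = "yqpm"  [A₁.fin ++ "m"]
41. n17.lab = -9  [-9]
42. n18.live = 27  [A₀.live + 6]
43. n18.key = "nyqpm"  ["n" ++ A₀.key]
44. n18.lab = 28  [28]
45. n19.acc = true  [terminal]
46. n18.fin = "unyqpm"  ["u" ++ A.key]
47. n20.lab = true  [terminal]
48. n21.live = -2  [A₀.live + A₀.lab - 14]
49. n21.key = "ryqpm"  ["r" ++ A₀.key]
50. n21.lab = 4  [len(A₀.key)]
51. n22.lab = true  [terminal]
52. n23.live = 18  [terminal]
53. n21.fin = "ryqpmz"  [A.key ++ "z"]
54. n17.fin = "unyqpmryqpmz"  [A₁.fin ++ A₂.fin]
55. n4.fin = "zpwz"  [A₀.key ++ "z"]
56. n1.fin = "zpwzzp"  [A₁.fin ++ A₀.key]
57. n0.cnt = 21  [21]
58. n0.pre = false  [S.ok > 13]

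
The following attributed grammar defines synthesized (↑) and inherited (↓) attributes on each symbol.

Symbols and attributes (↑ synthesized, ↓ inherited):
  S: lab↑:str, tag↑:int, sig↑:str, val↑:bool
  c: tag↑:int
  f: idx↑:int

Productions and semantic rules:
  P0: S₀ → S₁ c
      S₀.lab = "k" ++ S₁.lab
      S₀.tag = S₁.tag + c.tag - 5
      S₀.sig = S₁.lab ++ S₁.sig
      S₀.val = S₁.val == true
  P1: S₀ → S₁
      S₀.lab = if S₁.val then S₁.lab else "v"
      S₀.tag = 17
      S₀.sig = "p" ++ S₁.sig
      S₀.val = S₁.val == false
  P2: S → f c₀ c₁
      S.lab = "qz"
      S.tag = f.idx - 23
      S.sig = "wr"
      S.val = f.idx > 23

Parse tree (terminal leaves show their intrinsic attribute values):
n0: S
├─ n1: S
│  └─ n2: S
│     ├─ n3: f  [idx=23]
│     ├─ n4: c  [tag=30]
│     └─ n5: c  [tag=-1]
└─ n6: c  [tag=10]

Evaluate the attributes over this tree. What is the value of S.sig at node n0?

1. n3.idx = 23  [terminal]
2. n4.tag = 30  [terminal]
3. n5.tag = -1  [terminal]
4. n2.lab = "qz"  ["qz"]
5. n2.tag = 0  [f.idx - 23]
6. n2.sig = "wr"  ["wr"]
7. n2.val = false  [f.idx > 23]
8. n1.lab = "v"  [if S₁.val then S₁.lab else "v"]
9. n1.tag = 17  [17]
10. n1.sig = "pwr"  ["p" ++ S₁.sig]
11. n1.val = true  [S₁.val == false]
12. n6.tag = 10  [terminal]
13. n0.lab = "kv"  ["k" ++ S₁.lab]
14. n0.tag = 22  [S₁.tag + c.tag - 5]
15. n0.sig = "vpwr"  [S₁.lab ++ S₁.sig]
16. n0.val = true  [S₁.val == true]

"vpwr"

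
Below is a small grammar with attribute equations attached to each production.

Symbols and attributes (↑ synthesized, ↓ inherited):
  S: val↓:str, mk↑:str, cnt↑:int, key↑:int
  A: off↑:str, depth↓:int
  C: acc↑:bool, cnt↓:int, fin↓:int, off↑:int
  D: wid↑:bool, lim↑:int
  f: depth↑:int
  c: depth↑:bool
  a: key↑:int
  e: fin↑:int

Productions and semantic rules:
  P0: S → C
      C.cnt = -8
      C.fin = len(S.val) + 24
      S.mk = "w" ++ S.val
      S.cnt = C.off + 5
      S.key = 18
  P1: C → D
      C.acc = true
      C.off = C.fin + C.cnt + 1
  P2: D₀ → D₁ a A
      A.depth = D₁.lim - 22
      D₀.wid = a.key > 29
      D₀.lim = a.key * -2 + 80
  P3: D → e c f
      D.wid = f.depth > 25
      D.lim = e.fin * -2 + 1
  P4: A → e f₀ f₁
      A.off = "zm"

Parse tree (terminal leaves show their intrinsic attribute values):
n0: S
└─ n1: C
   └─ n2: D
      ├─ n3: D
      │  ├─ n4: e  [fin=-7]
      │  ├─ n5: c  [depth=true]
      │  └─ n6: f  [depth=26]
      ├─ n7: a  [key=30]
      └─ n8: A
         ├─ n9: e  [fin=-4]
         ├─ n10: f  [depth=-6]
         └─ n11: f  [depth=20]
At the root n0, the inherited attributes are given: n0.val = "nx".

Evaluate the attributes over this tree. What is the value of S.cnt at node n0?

1. n0.val = "nx"  [given at root]
2. n1.cnt = -8  [-8]
3. n1.fin = 26  [len(S.val) + 24]
4. n4.fin = -7  [terminal]
5. n5.depth = true  [terminal]
6. n6.depth = 26  [terminal]
7. n3.wid = true  [f.depth > 25]
8. n3.lim = 15  [e.fin * -2 + 1]
9. n7.key = 30  [terminal]
10. n8.depth = -7  [D₁.lim - 22]
11. n9.fin = -4  [terminal]
12. n10.depth = -6  [terminal]
13. n11.depth = 20  [terminal]
14. n8.off = "zm"  ["zm"]
15. n2.wid = true  [a.key > 29]
16. n2.lim = 20  [a.key * -2 + 80]
17. n1.acc = true  [true]
18. n1.off = 19  [C.fin + C.cnt + 1]
19. n0.mk = "wnx"  ["w" ++ S.val]
20. n0.cnt = 24  [C.off + 5]
21. n0.key = 18  [18]

24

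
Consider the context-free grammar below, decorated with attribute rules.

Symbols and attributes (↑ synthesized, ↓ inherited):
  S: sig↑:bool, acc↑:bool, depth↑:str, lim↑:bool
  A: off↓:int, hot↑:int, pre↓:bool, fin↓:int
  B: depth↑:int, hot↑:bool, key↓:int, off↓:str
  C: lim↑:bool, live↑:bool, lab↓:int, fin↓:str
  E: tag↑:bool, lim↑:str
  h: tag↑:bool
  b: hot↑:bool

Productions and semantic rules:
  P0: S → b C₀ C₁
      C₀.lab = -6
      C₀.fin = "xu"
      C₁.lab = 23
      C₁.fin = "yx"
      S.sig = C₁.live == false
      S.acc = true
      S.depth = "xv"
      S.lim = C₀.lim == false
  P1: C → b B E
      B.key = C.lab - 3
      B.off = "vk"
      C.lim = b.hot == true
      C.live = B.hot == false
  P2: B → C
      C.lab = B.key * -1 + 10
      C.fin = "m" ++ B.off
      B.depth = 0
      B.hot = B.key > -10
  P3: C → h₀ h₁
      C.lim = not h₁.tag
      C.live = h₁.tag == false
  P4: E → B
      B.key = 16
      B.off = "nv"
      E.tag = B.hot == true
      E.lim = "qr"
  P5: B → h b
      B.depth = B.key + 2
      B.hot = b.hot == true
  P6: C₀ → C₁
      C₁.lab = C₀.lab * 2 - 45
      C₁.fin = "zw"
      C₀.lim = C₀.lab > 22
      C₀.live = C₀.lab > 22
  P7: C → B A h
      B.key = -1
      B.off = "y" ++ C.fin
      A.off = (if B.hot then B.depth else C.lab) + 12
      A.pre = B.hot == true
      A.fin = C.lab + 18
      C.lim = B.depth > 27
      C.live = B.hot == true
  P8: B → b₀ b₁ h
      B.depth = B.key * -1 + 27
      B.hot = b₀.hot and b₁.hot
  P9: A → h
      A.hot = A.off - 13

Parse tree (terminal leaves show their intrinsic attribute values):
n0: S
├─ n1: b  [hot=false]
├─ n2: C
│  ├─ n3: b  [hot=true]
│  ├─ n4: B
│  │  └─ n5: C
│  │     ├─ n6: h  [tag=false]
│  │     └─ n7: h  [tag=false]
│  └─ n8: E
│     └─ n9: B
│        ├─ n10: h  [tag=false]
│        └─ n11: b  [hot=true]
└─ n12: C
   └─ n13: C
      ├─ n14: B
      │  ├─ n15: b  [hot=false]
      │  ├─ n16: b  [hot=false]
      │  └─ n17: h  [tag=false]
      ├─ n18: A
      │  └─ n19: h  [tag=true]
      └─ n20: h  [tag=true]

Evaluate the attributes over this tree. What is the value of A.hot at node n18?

0

1. n1.hot = false  [terminal]
2. n2.lab = -6  [-6]
3. n2.fin = "xu"  ["xu"]
4. n3.hot = true  [terminal]
5. n4.key = -9  [C.lab - 3]
6. n4.off = "vk"  ["vk"]
7. n5.lab = 19  [B.key * -1 + 10]
8. n5.fin = "mvk"  ["m" ++ B.off]
9. n6.tag = false  [terminal]
10. n7.tag = false  [terminal]
11. n5.lim = true  [not h₁.tag]
12. n5.live = true  [h₁.tag == false]
13. n4.depth = 0  [0]
14. n4.hot = true  [B.key > -10]
15. n9.key = 16  [16]
16. n9.off = "nv"  ["nv"]
17. n10.tag = false  [terminal]
18. n11.hot = true  [terminal]
19. n9.depth = 18  [B.key + 2]
20. n9.hot = true  [b.hot == true]
21. n8.tag = true  [B.hot == true]
22. n8.lim = "qr"  ["qr"]
23. n2.lim = true  [b.hot == true]
24. n2.live = false  [B.hot == false]
25. n12.lab = 23  [23]
26. n12.fin = "yx"  ["yx"]
27. n13.lab = 1  [C₀.lab * 2 - 45]
28. n13.fin = "zw"  ["zw"]
29. n14.key = -1  [-1]
30. n14.off = "yzw"  ["y" ++ C.fin]
31. n15.hot = false  [terminal]
32. n16.hot = false  [terminal]
33. n17.tag = false  [terminal]
34. n14.depth = 28  [B.key * -1 + 27]
35. n14.hot = false  [b₀.hot and b₁.hot]
36. n18.off = 13  [(if B.hot then B.depth else C.lab) + 12]
37. n18.pre = false  [B.hot == true]
38. n18.fin = 19  [C.lab + 18]
39. n19.tag = true  [terminal]
40. n18.hot = 0  [A.off - 13]
41. n20.tag = true  [terminal]
42. n13.lim = true  [B.depth > 27]
43. n13.live = false  [B.hot == true]
44. n12.lim = true  [C₀.lab > 22]
45. n12.live = true  [C₀.lab > 22]
46. n0.sig = false  [C₁.live == false]
47. n0.acc = true  [true]
48. n0.depth = "xv"  ["xv"]
49. n0.lim = false  [C₀.lim == false]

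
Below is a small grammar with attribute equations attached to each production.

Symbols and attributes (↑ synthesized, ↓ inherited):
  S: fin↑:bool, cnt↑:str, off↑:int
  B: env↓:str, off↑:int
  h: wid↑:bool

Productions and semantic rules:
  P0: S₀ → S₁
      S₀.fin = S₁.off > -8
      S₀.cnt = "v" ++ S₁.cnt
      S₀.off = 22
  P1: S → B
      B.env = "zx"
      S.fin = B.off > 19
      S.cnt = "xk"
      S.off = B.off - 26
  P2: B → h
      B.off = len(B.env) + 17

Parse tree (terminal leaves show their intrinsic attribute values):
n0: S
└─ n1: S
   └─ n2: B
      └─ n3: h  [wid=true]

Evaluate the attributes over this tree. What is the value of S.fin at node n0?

true

1. n2.env = "zx"  ["zx"]
2. n3.wid = true  [terminal]
3. n2.off = 19  [len(B.env) + 17]
4. n1.fin = false  [B.off > 19]
5. n1.cnt = "xk"  ["xk"]
6. n1.off = -7  [B.off - 26]
7. n0.fin = true  [S₁.off > -8]
8. n0.cnt = "vxk"  ["v" ++ S₁.cnt]
9. n0.off = 22  [22]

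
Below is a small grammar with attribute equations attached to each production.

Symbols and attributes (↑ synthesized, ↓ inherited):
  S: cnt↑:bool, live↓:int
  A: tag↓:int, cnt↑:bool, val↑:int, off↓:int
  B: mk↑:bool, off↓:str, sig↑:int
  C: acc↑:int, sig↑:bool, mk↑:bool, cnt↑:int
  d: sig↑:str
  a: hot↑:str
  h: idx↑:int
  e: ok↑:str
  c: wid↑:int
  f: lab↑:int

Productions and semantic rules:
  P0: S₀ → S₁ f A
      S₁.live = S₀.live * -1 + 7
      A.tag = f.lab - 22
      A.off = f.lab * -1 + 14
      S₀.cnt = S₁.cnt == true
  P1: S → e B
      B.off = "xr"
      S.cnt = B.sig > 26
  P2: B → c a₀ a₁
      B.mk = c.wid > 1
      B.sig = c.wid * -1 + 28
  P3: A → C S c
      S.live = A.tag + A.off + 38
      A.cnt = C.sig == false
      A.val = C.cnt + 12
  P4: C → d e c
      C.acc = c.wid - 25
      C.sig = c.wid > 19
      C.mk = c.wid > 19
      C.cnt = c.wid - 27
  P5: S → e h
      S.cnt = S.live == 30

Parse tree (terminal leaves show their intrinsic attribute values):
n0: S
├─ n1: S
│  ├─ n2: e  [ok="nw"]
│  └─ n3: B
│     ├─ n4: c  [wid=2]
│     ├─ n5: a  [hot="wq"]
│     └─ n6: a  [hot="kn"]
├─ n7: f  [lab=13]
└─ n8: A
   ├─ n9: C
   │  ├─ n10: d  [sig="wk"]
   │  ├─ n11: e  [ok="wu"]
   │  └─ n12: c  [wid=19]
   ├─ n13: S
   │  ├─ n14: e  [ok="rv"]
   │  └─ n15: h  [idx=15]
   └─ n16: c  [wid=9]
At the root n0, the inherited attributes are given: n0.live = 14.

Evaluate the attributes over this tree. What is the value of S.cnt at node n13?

1. n0.live = 14  [given at root]
2. n1.live = -7  [S₀.live * -1 + 7]
3. n2.ok = "nw"  [terminal]
4. n3.off = "xr"  ["xr"]
5. n4.wid = 2  [terminal]
6. n5.hot = "wq"  [terminal]
7. n6.hot = "kn"  [terminal]
8. n3.mk = true  [c.wid > 1]
9. n3.sig = 26  [c.wid * -1 + 28]
10. n1.cnt = false  [B.sig > 26]
11. n7.lab = 13  [terminal]
12. n8.tag = -9  [f.lab - 22]
13. n8.off = 1  [f.lab * -1 + 14]
14. n10.sig = "wk"  [terminal]
15. n11.ok = "wu"  [terminal]
16. n12.wid = 19  [terminal]
17. n9.acc = -6  [c.wid - 25]
18. n9.sig = false  [c.wid > 19]
19. n9.mk = false  [c.wid > 19]
20. n9.cnt = -8  [c.wid - 27]
21. n13.live = 30  [A.tag + A.off + 38]
22. n14.ok = "rv"  [terminal]
23. n15.idx = 15  [terminal]
24. n13.cnt = true  [S.live == 30]
25. n16.wid = 9  [terminal]
26. n8.cnt = true  [C.sig == false]
27. n8.val = 4  [C.cnt + 12]
28. n0.cnt = false  [S₁.cnt == true]

true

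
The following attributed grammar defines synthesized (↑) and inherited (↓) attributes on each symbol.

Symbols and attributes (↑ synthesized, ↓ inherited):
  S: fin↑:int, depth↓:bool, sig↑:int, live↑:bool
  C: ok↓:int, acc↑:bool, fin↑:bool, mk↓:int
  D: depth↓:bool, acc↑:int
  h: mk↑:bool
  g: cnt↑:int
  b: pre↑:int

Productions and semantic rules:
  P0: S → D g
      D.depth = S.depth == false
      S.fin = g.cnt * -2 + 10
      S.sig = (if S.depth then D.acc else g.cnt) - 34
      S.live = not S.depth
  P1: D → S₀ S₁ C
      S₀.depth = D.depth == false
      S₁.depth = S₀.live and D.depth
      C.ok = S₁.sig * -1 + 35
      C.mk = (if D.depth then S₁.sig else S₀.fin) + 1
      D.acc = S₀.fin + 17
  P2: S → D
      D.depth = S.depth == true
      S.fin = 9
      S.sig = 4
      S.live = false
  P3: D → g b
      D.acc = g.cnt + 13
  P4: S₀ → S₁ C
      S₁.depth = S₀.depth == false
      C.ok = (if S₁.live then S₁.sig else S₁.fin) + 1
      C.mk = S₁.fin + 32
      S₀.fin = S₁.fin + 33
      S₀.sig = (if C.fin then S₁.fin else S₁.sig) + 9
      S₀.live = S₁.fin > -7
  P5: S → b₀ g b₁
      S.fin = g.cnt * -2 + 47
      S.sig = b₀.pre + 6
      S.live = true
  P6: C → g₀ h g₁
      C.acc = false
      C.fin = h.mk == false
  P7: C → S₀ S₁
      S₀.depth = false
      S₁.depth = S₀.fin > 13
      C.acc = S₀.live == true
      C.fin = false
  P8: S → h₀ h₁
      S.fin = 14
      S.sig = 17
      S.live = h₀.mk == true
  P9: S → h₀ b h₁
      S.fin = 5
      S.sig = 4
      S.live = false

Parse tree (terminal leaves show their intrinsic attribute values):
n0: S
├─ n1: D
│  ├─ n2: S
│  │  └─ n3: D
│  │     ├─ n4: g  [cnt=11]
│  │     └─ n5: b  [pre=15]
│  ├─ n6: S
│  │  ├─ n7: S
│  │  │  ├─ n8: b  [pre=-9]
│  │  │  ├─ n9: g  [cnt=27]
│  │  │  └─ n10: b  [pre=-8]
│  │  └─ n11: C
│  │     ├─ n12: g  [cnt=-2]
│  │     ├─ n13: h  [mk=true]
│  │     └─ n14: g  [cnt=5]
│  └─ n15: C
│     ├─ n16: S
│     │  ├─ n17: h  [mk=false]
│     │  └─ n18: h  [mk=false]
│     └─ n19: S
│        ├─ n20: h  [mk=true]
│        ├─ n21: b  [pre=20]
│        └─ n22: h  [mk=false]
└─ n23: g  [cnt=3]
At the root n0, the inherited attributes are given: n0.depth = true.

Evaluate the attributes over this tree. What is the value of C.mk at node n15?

1. n0.depth = true  [given at root]
2. n1.depth = false  [S.depth == false]
3. n2.depth = true  [D.depth == false]
4. n3.depth = true  [S.depth == true]
5. n4.cnt = 11  [terminal]
6. n5.pre = 15  [terminal]
7. n3.acc = 24  [g.cnt + 13]
8. n2.fin = 9  [9]
9. n2.sig = 4  [4]
10. n2.live = false  [false]
11. n6.depth = false  [S₀.live and D.depth]
12. n7.depth = true  [S₀.depth == false]
13. n8.pre = -9  [terminal]
14. n9.cnt = 27  [terminal]
15. n10.pre = -8  [terminal]
16. n7.fin = -7  [g.cnt * -2 + 47]
17. n7.sig = -3  [b₀.pre + 6]
18. n7.live = true  [true]
19. n11.ok = -2  [(if S₁.live then S₁.sig else S₁.fin) + 1]
20. n11.mk = 25  [S₁.fin + 32]
21. n12.cnt = -2  [terminal]
22. n13.mk = true  [terminal]
23. n14.cnt = 5  [terminal]
24. n11.acc = false  [false]
25. n11.fin = false  [h.mk == false]
26. n6.fin = 26  [S₁.fin + 33]
27. n6.sig = 6  [(if C.fin then S₁.fin else S₁.sig) + 9]
28. n6.live = false  [S₁.fin > -7]
29. n15.ok = 29  [S₁.sig * -1 + 35]
30. n15.mk = 10  [(if D.depth then S₁.sig else S₀.fin) + 1]
31. n16.depth = false  [false]
32. n17.mk = false  [terminal]
33. n18.mk = false  [terminal]
34. n16.fin = 14  [14]
35. n16.sig = 17  [17]
36. n16.live = false  [h₀.mk == true]
37. n19.depth = true  [S₀.fin > 13]
38. n20.mk = true  [terminal]
39. n21.pre = 20  [terminal]
40. n22.mk = false  [terminal]
41. n19.fin = 5  [5]
42. n19.sig = 4  [4]
43. n19.live = false  [false]
44. n15.acc = false  [S₀.live == true]
45. n15.fin = false  [false]
46. n1.acc = 26  [S₀.fin + 17]
47. n23.cnt = 3  [terminal]
48. n0.fin = 4  [g.cnt * -2 + 10]
49. n0.sig = -8  [(if S.depth then D.acc else g.cnt) - 34]
50. n0.live = false  [not S.depth]

10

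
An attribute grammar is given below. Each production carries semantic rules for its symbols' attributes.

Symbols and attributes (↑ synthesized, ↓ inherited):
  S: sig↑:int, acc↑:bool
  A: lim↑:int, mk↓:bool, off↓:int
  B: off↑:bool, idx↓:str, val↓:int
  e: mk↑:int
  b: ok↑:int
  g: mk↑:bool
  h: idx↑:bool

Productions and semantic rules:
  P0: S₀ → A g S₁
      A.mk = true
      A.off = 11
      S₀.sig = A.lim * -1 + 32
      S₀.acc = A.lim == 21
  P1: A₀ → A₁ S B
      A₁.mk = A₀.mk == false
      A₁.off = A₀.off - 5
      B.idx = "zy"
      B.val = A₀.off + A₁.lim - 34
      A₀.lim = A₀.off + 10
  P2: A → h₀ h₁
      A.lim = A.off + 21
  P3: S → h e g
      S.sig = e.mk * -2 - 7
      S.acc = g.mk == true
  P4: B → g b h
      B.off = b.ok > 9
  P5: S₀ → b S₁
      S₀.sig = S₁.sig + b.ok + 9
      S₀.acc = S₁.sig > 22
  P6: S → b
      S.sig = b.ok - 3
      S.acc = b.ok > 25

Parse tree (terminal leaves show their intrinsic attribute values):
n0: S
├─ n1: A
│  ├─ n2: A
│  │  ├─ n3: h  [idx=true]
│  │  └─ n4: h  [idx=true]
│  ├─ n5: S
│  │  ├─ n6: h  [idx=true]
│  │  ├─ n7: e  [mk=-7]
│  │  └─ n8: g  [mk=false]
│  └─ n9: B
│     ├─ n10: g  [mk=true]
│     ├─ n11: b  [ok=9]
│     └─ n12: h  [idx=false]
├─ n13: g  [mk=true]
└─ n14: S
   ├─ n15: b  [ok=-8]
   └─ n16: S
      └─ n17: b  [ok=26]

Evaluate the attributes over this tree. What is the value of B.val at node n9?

1. n1.mk = true  [true]
2. n1.off = 11  [11]
3. n2.mk = false  [A₀.mk == false]
4. n2.off = 6  [A₀.off - 5]
5. n3.idx = true  [terminal]
6. n4.idx = true  [terminal]
7. n2.lim = 27  [A.off + 21]
8. n6.idx = true  [terminal]
9. n7.mk = -7  [terminal]
10. n8.mk = false  [terminal]
11. n5.sig = 7  [e.mk * -2 - 7]
12. n5.acc = false  [g.mk == true]
13. n9.idx = "zy"  ["zy"]
14. n9.val = 4  [A₀.off + A₁.lim - 34]
15. n10.mk = true  [terminal]
16. n11.ok = 9  [terminal]
17. n12.idx = false  [terminal]
18. n9.off = false  [b.ok > 9]
19. n1.lim = 21  [A₀.off + 10]
20. n13.mk = true  [terminal]
21. n15.ok = -8  [terminal]
22. n17.ok = 26  [terminal]
23. n16.sig = 23  [b.ok - 3]
24. n16.acc = true  [b.ok > 25]
25. n14.sig = 24  [S₁.sig + b.ok + 9]
26. n14.acc = true  [S₁.sig > 22]
27. n0.sig = 11  [A.lim * -1 + 32]
28. n0.acc = true  [A.lim == 21]

4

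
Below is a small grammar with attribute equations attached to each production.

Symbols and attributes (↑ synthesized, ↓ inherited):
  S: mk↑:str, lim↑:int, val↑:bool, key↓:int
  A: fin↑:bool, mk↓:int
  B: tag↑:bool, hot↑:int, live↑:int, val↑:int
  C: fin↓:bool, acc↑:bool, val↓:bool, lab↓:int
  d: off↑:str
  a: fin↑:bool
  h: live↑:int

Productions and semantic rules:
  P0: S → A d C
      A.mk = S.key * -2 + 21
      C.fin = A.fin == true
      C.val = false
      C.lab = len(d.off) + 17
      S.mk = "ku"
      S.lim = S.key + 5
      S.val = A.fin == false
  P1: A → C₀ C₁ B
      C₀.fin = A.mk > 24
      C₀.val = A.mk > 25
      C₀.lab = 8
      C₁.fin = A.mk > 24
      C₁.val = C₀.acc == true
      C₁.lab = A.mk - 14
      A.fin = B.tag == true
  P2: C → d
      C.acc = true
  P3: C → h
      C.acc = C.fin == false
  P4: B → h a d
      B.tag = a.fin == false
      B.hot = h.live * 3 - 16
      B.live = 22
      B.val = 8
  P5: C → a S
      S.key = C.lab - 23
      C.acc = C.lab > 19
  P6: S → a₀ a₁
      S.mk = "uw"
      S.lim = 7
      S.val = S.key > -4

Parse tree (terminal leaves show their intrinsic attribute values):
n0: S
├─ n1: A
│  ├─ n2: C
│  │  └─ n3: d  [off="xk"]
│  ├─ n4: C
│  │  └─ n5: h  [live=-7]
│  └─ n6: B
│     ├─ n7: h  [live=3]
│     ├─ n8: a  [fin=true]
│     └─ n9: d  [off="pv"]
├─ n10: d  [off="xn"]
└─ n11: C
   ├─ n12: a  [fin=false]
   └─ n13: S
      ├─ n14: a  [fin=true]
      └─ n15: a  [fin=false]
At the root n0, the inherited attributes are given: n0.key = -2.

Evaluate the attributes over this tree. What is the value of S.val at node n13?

1. n0.key = -2  [given at root]
2. n1.mk = 25  [S.key * -2 + 21]
3. n2.fin = true  [A.mk > 24]
4. n2.val = false  [A.mk > 25]
5. n2.lab = 8  [8]
6. n3.off = "xk"  [terminal]
7. n2.acc = true  [true]
8. n4.fin = true  [A.mk > 24]
9. n4.val = true  [C₀.acc == true]
10. n4.lab = 11  [A.mk - 14]
11. n5.live = -7  [terminal]
12. n4.acc = false  [C.fin == false]
13. n7.live = 3  [terminal]
14. n8.fin = true  [terminal]
15. n9.off = "pv"  [terminal]
16. n6.tag = false  [a.fin == false]
17. n6.hot = -7  [h.live * 3 - 16]
18. n6.live = 22  [22]
19. n6.val = 8  [8]
20. n1.fin = false  [B.tag == true]
21. n10.off = "xn"  [terminal]
22. n11.fin = false  [A.fin == true]
23. n11.val = false  [false]
24. n11.lab = 19  [len(d.off) + 17]
25. n12.fin = false  [terminal]
26. n13.key = -4  [C.lab - 23]
27. n14.fin = true  [terminal]
28. n15.fin = false  [terminal]
29. n13.mk = "uw"  ["uw"]
30. n13.lim = 7  [7]
31. n13.val = false  [S.key > -4]
32. n11.acc = false  [C.lab > 19]
33. n0.mk = "ku"  ["ku"]
34. n0.lim = 3  [S.key + 5]
35. n0.val = true  [A.fin == false]

false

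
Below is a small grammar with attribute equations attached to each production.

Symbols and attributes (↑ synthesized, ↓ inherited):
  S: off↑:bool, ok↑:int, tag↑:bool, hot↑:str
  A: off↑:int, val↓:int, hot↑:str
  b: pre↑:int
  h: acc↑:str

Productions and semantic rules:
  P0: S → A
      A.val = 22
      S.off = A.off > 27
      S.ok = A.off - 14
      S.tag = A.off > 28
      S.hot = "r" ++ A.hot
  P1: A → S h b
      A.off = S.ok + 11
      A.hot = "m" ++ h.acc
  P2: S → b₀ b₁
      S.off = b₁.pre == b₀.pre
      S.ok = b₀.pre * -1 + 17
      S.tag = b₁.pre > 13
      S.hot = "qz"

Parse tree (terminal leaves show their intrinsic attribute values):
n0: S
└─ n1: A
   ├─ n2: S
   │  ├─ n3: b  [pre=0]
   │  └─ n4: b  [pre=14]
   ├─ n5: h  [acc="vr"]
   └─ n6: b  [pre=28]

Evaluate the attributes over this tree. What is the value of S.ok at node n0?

14

1. n1.val = 22  [22]
2. n3.pre = 0  [terminal]
3. n4.pre = 14  [terminal]
4. n2.off = false  [b₁.pre == b₀.pre]
5. n2.ok = 17  [b₀.pre * -1 + 17]
6. n2.tag = true  [b₁.pre > 13]
7. n2.hot = "qz"  ["qz"]
8. n5.acc = "vr"  [terminal]
9. n6.pre = 28  [terminal]
10. n1.off = 28  [S.ok + 11]
11. n1.hot = "mvr"  ["m" ++ h.acc]
12. n0.off = true  [A.off > 27]
13. n0.ok = 14  [A.off - 14]
14. n0.tag = false  [A.off > 28]
15. n0.hot = "rmvr"  ["r" ++ A.hot]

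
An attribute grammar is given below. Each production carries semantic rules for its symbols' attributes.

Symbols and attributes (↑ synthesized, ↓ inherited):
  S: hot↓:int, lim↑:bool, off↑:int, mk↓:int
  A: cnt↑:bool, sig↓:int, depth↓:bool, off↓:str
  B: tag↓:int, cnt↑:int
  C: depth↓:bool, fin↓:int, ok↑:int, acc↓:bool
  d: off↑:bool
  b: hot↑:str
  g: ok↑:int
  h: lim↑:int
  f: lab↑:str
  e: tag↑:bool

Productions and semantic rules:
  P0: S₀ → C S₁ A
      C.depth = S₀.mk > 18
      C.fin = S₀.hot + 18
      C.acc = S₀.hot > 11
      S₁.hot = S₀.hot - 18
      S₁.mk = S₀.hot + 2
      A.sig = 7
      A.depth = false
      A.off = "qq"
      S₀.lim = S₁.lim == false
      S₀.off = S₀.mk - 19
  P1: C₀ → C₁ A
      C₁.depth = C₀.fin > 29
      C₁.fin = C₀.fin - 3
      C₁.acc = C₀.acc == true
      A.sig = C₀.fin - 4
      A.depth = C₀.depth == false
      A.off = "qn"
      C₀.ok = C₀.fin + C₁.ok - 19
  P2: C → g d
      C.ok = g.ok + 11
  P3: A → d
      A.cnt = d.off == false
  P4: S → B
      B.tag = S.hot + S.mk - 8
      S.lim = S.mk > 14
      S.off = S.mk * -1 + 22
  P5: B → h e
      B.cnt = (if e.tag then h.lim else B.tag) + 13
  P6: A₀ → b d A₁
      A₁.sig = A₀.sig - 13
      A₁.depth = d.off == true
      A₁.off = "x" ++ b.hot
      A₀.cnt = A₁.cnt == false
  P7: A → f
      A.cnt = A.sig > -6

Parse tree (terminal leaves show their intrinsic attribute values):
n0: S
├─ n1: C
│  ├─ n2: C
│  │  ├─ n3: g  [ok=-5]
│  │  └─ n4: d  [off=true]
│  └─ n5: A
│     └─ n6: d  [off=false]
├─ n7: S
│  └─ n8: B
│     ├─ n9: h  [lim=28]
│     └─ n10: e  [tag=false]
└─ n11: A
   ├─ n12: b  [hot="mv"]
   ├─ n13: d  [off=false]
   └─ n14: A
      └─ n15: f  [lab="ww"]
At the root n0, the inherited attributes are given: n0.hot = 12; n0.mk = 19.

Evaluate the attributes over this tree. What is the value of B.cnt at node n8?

1. n0.hot = 12  [given at root]
2. n0.mk = 19  [given at root]
3. n1.depth = true  [S₀.mk > 18]
4. n1.fin = 30  [S₀.hot + 18]
5. n1.acc = true  [S₀.hot > 11]
6. n2.depth = true  [C₀.fin > 29]
7. n2.fin = 27  [C₀.fin - 3]
8. n2.acc = true  [C₀.acc == true]
9. n3.ok = -5  [terminal]
10. n4.off = true  [terminal]
11. n2.ok = 6  [g.ok + 11]
12. n5.sig = 26  [C₀.fin - 4]
13. n5.depth = false  [C₀.depth == false]
14. n5.off = "qn"  ["qn"]
15. n6.off = false  [terminal]
16. n5.cnt = true  [d.off == false]
17. n1.ok = 17  [C₀.fin + C₁.ok - 19]
18. n7.hot = -6  [S₀.hot - 18]
19. n7.mk = 14  [S₀.hot + 2]
20. n8.tag = 0  [S.hot + S.mk - 8]
21. n9.lim = 28  [terminal]
22. n10.tag = false  [terminal]
23. n8.cnt = 13  [(if e.tag then h.lim else B.tag) + 13]
24. n7.lim = false  [S.mk > 14]
25. n7.off = 8  [S.mk * -1 + 22]
26. n11.sig = 7  [7]
27. n11.depth = false  [false]
28. n11.off = "qq"  ["qq"]
29. n12.hot = "mv"  [terminal]
30. n13.off = false  [terminal]
31. n14.sig = -6  [A₀.sig - 13]
32. n14.depth = false  [d.off == true]
33. n14.off = "xmv"  ["x" ++ b.hot]
34. n15.lab = "ww"  [terminal]
35. n14.cnt = false  [A.sig > -6]
36. n11.cnt = true  [A₁.cnt == false]
37. n0.lim = true  [S₁.lim == false]
38. n0.off = 0  [S₀.mk - 19]

13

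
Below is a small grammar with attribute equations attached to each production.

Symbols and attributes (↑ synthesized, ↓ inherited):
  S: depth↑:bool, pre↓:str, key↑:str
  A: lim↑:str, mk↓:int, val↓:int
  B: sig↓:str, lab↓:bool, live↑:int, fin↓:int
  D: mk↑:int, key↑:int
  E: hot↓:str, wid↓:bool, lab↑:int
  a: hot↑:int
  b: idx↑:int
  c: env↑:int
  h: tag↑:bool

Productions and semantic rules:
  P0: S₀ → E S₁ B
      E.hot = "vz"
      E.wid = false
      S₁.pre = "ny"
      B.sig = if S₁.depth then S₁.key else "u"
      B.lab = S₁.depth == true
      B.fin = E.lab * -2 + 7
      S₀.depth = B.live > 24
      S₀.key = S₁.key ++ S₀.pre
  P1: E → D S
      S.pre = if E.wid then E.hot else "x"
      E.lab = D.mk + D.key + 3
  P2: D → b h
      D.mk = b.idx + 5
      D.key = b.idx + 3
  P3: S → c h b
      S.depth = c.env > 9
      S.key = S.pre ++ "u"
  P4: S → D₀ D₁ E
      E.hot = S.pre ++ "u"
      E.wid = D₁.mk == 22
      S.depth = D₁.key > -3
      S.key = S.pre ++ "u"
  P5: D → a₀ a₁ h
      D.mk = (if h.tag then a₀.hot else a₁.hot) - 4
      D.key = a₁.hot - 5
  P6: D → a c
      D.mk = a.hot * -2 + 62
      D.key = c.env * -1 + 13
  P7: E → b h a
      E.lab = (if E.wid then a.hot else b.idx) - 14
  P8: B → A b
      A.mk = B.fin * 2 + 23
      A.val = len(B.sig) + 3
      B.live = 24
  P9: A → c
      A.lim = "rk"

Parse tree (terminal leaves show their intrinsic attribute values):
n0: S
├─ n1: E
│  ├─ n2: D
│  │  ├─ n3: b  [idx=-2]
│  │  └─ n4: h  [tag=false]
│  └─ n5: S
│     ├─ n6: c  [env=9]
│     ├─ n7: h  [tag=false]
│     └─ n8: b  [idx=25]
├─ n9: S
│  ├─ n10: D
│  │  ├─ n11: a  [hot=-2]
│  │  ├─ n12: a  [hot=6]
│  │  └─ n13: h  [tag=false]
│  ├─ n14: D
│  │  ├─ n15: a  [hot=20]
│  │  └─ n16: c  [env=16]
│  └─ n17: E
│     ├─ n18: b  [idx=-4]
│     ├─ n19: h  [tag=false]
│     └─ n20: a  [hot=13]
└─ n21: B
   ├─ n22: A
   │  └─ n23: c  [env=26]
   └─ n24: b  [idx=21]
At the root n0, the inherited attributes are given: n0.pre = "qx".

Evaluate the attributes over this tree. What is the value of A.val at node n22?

4

1. n0.pre = "qx"  [given at root]
2. n1.hot = "vz"  ["vz"]
3. n1.wid = false  [false]
4. n3.idx = -2  [terminal]
5. n4.tag = false  [terminal]
6. n2.mk = 3  [b.idx + 5]
7. n2.key = 1  [b.idx + 3]
8. n5.pre = "x"  [if E.wid then E.hot else "x"]
9. n6.env = 9  [terminal]
10. n7.tag = false  [terminal]
11. n8.idx = 25  [terminal]
12. n5.depth = false  [c.env > 9]
13. n5.key = "xu"  [S.pre ++ "u"]
14. n1.lab = 7  [D.mk + D.key + 3]
15. n9.pre = "ny"  ["ny"]
16. n11.hot = -2  [terminal]
17. n12.hot = 6  [terminal]
18. n13.tag = false  [terminal]
19. n10.mk = 2  [(if h.tag then a₀.hot else a₁.hot) - 4]
20. n10.key = 1  [a₁.hot - 5]
21. n15.hot = 20  [terminal]
22. n16.env = 16  [terminal]
23. n14.mk = 22  [a.hot * -2 + 62]
24. n14.key = -3  [c.env * -1 + 13]
25. n17.hot = "nyu"  [S.pre ++ "u"]
26. n17.wid = true  [D₁.mk == 22]
27. n18.idx = -4  [terminal]
28. n19.tag = false  [terminal]
29. n20.hot = 13  [terminal]
30. n17.lab = -1  [(if E.wid then a.hot else b.idx) - 14]
31. n9.depth = false  [D₁.key > -3]
32. n9.key = "nyu"  [S.pre ++ "u"]
33. n21.sig = "u"  [if S₁.depth then S₁.key else "u"]
34. n21.lab = false  [S₁.depth == true]
35. n21.fin = -7  [E.lab * -2 + 7]
36. n22.mk = 9  [B.fin * 2 + 23]
37. n22.val = 4  [len(B.sig) + 3]
38. n23.env = 26  [terminal]
39. n22.lim = "rk"  ["rk"]
40. n24.idx = 21  [terminal]
41. n21.live = 24  [24]
42. n0.depth = false  [B.live > 24]
43. n0.key = "nyuqx"  [S₁.key ++ S₀.pre]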